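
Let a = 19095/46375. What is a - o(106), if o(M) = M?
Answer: -979331/9275 ≈ -105.59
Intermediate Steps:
a = 3819/9275 (a = 19095*(1/46375) = 3819/9275 ≈ 0.41175)
a - o(106) = 3819/9275 - 1*106 = 3819/9275 - 106 = -979331/9275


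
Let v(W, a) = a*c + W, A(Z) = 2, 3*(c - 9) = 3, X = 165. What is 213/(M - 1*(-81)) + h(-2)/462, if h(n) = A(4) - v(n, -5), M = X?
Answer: 6205/6314 ≈ 0.98274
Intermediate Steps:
c = 10 (c = 9 + (1/3)*3 = 9 + 1 = 10)
v(W, a) = W + 10*a (v(W, a) = a*10 + W = 10*a + W = W + 10*a)
M = 165
h(n) = 52 - n (h(n) = 2 - (n + 10*(-5)) = 2 - (n - 50) = 2 - (-50 + n) = 2 + (50 - n) = 52 - n)
213/(M - 1*(-81)) + h(-2)/462 = 213/(165 - 1*(-81)) + (52 - 1*(-2))/462 = 213/(165 + 81) + (52 + 2)*(1/462) = 213/246 + 54*(1/462) = 213*(1/246) + 9/77 = 71/82 + 9/77 = 6205/6314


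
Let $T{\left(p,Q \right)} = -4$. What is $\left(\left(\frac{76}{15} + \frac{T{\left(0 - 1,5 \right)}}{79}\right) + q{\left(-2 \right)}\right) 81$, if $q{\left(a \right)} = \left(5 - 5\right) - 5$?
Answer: $\frac{513}{395} \approx 1.2987$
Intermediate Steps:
$q{\left(a \right)} = -5$ ($q{\left(a \right)} = 0 - 5 = -5$)
$\left(\left(\frac{76}{15} + \frac{T{\left(0 - 1,5 \right)}}{79}\right) + q{\left(-2 \right)}\right) 81 = \left(\left(\frac{76}{15} - \frac{4}{79}\right) - 5\right) 81 = \left(\frac{5944}{1185} - 5\right) 81 = \frac{19}{1185} \cdot 81 = \frac{513}{395}$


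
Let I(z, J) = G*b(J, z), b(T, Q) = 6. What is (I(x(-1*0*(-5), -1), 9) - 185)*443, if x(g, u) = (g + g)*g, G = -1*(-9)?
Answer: -58033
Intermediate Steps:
G = 9
x(g, u) = 2*g**2 (x(g, u) = (2*g)*g = 2*g**2)
I(z, J) = 54 (I(z, J) = 9*6 = 54)
(I(x(-1*0*(-5), -1), 9) - 185)*443 = (54 - 185)*443 = -131*443 = -58033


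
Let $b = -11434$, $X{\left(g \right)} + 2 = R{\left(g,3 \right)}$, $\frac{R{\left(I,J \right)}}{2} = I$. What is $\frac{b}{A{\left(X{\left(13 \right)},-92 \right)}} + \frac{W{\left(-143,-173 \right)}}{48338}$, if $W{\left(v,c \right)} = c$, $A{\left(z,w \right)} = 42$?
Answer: $- \frac{276351979}{1015098} \approx -272.24$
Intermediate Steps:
$R{\left(I,J \right)} = 2 I$
$X{\left(g \right)} = -2 + 2 g$
$\frac{b}{A{\left(X{\left(13 \right)},-92 \right)}} + \frac{W{\left(-143,-173 \right)}}{48338} = - \frac{11434}{42} - \frac{173}{48338} = \left(-11434\right) \frac{1}{42} - \frac{173}{48338} = - \frac{5717}{21} - \frac{173}{48338} = - \frac{276351979}{1015098}$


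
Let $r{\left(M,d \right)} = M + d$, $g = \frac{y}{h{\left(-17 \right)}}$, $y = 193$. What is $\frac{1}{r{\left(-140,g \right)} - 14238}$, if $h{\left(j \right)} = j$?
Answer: $- \frac{17}{244619} \approx -6.9496 \cdot 10^{-5}$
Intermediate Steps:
$g = - \frac{193}{17}$ ($g = \frac{193}{-17} = 193 \left(- \frac{1}{17}\right) = - \frac{193}{17} \approx -11.353$)
$\frac{1}{r{\left(-140,g \right)} - 14238} = \frac{1}{\left(-140 - \frac{193}{17}\right) - 14238} = \frac{1}{- \frac{2573}{17} - 14238} = \frac{1}{- \frac{244619}{17}} = - \frac{17}{244619}$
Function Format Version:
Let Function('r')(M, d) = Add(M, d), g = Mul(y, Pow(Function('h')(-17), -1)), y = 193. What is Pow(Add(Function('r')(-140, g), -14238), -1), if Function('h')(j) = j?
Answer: Rational(-17, 244619) ≈ -6.9496e-5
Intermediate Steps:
g = Rational(-193, 17) (g = Mul(193, Pow(-17, -1)) = Mul(193, Rational(-1, 17)) = Rational(-193, 17) ≈ -11.353)
Pow(Add(Function('r')(-140, g), -14238), -1) = Pow(Add(Add(-140, Rational(-193, 17)), -14238), -1) = Pow(Add(Rational(-2573, 17), -14238), -1) = Pow(Rational(-244619, 17), -1) = Rational(-17, 244619)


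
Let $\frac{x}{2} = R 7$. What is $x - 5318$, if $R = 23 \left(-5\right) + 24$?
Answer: $-6592$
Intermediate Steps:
$R = -91$ ($R = -115 + 24 = -91$)
$x = -1274$ ($x = 2 \left(\left(-91\right) 7\right) = 2 \left(-637\right) = -1274$)
$x - 5318 = -1274 - 5318 = -6592$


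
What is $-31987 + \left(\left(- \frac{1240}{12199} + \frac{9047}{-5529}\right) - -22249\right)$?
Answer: $- \frac{656928483311}{67448271} \approx -9739.7$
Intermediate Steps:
$-31987 + \left(\left(- \frac{1240}{12199} + \frac{9047}{-5529}\right) - -22249\right) = -31987 + \left(\left(\left(-1240\right) \frac{1}{12199} + 9047 \left(- \frac{1}{5529}\right)\right) + 22249\right) = -31987 + \left(\left(- \frac{1240}{12199} - \frac{9047}{5529}\right) + 22249\right) = -31987 + \left(- \frac{117220313}{67448271} + 22249\right) = -31987 + \frac{1500539361166}{67448271} = - \frac{656928483311}{67448271}$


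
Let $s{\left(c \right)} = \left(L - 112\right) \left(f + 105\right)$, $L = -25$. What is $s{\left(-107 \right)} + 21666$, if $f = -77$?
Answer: $17830$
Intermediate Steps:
$s{\left(c \right)} = -3836$ ($s{\left(c \right)} = \left(-25 - 112\right) \left(-77 + 105\right) = \left(-137\right) 28 = -3836$)
$s{\left(-107 \right)} + 21666 = -3836 + 21666 = 17830$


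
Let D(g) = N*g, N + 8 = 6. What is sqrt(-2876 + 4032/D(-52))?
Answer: 2*I*sqrt(119873)/13 ≈ 53.266*I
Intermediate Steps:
N = -2 (N = -8 + 6 = -2)
D(g) = -2*g
sqrt(-2876 + 4032/D(-52)) = sqrt(-2876 + 4032/((-2*(-52)))) = sqrt(-2876 + 4032/104) = sqrt(-2876 + 4032*(1/104)) = sqrt(-2876 + 504/13) = sqrt(-36884/13) = 2*I*sqrt(119873)/13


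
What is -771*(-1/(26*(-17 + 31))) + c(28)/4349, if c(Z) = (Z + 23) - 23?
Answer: 3363271/1583036 ≈ 2.1246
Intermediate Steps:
c(Z) = Z (c(Z) = (23 + Z) - 23 = Z)
-771*(-1/(26*(-17 + 31))) + c(28)/4349 = -771*(-1/(26*(-17 + 31))) + 28/4349 = -771/(14*(-26)) + 28*(1/4349) = -771/(-364) + 28/4349 = -771*(-1/364) + 28/4349 = 771/364 + 28/4349 = 3363271/1583036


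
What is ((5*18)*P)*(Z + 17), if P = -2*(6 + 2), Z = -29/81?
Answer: -215680/9 ≈ -23964.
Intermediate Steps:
Z = -29/81 (Z = -29*1/81 = -29/81 ≈ -0.35802)
P = -16 (P = -2*8 = -16)
((5*18)*P)*(Z + 17) = ((5*18)*(-16))*(-29/81 + 17) = (90*(-16))*(1348/81) = -1440*1348/81 = -215680/9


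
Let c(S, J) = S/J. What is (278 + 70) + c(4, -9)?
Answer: 3128/9 ≈ 347.56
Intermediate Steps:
(278 + 70) + c(4, -9) = (278 + 70) + 4/(-9) = 348 + 4*(-⅑) = 348 - 4/9 = 3128/9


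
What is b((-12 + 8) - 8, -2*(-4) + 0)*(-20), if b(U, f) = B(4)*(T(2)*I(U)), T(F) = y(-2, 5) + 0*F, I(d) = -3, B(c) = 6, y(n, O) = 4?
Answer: 1440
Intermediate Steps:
T(F) = 4 (T(F) = 4 + 0*F = 4 + 0 = 4)
b(U, f) = -72 (b(U, f) = 6*(4*(-3)) = 6*(-12) = -72)
b((-12 + 8) - 8, -2*(-4) + 0)*(-20) = -72*(-20) = 1440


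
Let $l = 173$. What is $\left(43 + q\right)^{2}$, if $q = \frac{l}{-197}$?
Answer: $\frac{68856804}{38809} \approx 1774.2$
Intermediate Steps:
$q = - \frac{173}{197}$ ($q = \frac{173}{-197} = 173 \left(- \frac{1}{197}\right) = - \frac{173}{197} \approx -0.87817$)
$\left(43 + q\right)^{2} = \left(43 - \frac{173}{197}\right)^{2} = \left(\frac{8298}{197}\right)^{2} = \frac{68856804}{38809}$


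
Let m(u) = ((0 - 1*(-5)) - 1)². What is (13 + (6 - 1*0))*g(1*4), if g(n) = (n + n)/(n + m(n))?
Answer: 38/5 ≈ 7.6000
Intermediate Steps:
m(u) = 16 (m(u) = ((0 + 5) - 1)² = (5 - 1)² = 4² = 16)
g(n) = 2*n/(16 + n) (g(n) = (n + n)/(n + 16) = (2*n)/(16 + n) = 2*n/(16 + n))
(13 + (6 - 1*0))*g(1*4) = (13 + (6 - 1*0))*(2*(1*4)/(16 + 1*4)) = (13 + (6 + 0))*(2*4/(16 + 4)) = (13 + 6)*(2*4/20) = 19*(2*4*(1/20)) = 19*(⅖) = 38/5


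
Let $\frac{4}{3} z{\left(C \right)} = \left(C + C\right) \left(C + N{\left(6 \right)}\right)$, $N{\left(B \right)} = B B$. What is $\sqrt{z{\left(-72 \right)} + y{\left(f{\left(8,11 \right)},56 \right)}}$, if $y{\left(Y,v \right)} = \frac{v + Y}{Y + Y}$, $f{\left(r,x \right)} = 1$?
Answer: $\frac{\sqrt{15666}}{2} \approx 62.582$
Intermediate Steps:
$N{\left(B \right)} = B^{2}$
$z{\left(C \right)} = \frac{3 C \left(36 + C\right)}{2}$ ($z{\left(C \right)} = \frac{3 \left(C + C\right) \left(C + 6^{2}\right)}{4} = \frac{3 \cdot 2 C \left(C + 36\right)}{4} = \frac{3 \cdot 2 C \left(36 + C\right)}{4} = \frac{3 C \left(36 + C\right)}{2}$)
$y{\left(Y,v \right)} = \frac{Y + v}{2 Y}$
$\sqrt{z{\left(-72 \right)} + y{\left(f{\left(8,11 \right)},56 \right)}} = \sqrt{\frac{3}{2} \left(-72\right) \left(36 - 72\right) + \frac{1 + 56}{2 \cdot 1}} = \sqrt{\frac{3}{2} \left(-72\right) \left(-36\right) + \frac{1}{2} \cdot 1 \cdot 57} = \sqrt{3888 + \frac{57}{2}} = \sqrt{\frac{7833}{2}} = \frac{\sqrt{15666}}{2}$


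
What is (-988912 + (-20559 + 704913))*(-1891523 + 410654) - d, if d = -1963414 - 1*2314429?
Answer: 451014778745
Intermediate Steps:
d = -4277843 (d = -1963414 - 2314429 = -4277843)
(-988912 + (-20559 + 704913))*(-1891523 + 410654) - d = (-988912 + (-20559 + 704913))*(-1891523 + 410654) - 1*(-4277843) = (-988912 + 684354)*(-1480869) + 4277843 = -304558*(-1480869) + 4277843 = 451010500902 + 4277843 = 451014778745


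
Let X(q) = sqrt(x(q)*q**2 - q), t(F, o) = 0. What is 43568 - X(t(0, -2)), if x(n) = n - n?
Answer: 43568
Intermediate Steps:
x(n) = 0
X(q) = sqrt(-q) (X(q) = sqrt(0*q**2 - q) = sqrt(0 - q) = sqrt(-q))
43568 - X(t(0, -2)) = 43568 - sqrt(-1*0) = 43568 - sqrt(0) = 43568 - 1*0 = 43568 + 0 = 43568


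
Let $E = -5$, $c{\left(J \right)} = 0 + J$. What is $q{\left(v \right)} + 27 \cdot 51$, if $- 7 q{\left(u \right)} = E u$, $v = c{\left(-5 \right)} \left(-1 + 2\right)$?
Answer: $\frac{9614}{7} \approx 1373.4$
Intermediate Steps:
$c{\left(J \right)} = J$
$v = -5$ ($v = - 5 \left(-1 + 2\right) = \left(-5\right) 1 = -5$)
$q{\left(u \right)} = \frac{5 u}{7}$ ($q{\left(u \right)} = - \frac{\left(-5\right) u}{7} = \frac{5 u}{7}$)
$q{\left(v \right)} + 27 \cdot 51 = \frac{5}{7} \left(-5\right) + 27 \cdot 51 = - \frac{25}{7} + 1377 = \frac{9614}{7}$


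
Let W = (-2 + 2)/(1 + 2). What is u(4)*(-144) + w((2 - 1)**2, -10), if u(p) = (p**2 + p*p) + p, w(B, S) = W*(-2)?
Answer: -5184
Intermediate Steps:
W = 0 (W = 0/3 = 0*(1/3) = 0)
w(B, S) = 0 (w(B, S) = 0*(-2) = 0)
u(p) = p + 2*p**2 (u(p) = (p**2 + p**2) + p = 2*p**2 + p = p + 2*p**2)
u(4)*(-144) + w((2 - 1)**2, -10) = (4*(1 + 2*4))*(-144) + 0 = (4*(1 + 8))*(-144) + 0 = (4*9)*(-144) + 0 = 36*(-144) + 0 = -5184 + 0 = -5184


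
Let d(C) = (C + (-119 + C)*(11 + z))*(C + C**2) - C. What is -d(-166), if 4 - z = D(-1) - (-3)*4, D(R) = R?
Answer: 35771174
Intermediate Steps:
z = -7 (z = 4 - (-1 - (-3)*4) = 4 - (-1 - 1*(-12)) = 4 - (-1 + 12) = 4 - 1*11 = 4 - 11 = -7)
d(C) = -C + (-476 + 5*C)*(C + C**2) (d(C) = (C + (-119 + C)*(11 - 7))*(C + C**2) - C = (C + (-119 + C)*4)*(C + C**2) - C = (C + (-476 + 4*C))*(C + C**2) - C = (-476 + 5*C)*(C + C**2) - C = -C + (-476 + 5*C)*(C + C**2))
-d(-166) = -(-166)*(-477 - 471*(-166) + 5*(-166)**2) = -(-166)*(-477 + 78186 + 5*27556) = -(-166)*(-477 + 78186 + 137780) = -(-166)*215489 = -1*(-35771174) = 35771174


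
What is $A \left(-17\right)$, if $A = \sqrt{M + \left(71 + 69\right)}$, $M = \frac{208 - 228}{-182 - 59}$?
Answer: $- \frac{68 \sqrt{508510}}{241} \approx -201.21$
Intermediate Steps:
$M = \frac{20}{241}$ ($M = - \frac{20}{-241} = \left(-20\right) \left(- \frac{1}{241}\right) = \frac{20}{241} \approx 0.082988$)
$A = \frac{4 \sqrt{508510}}{241}$ ($A = \sqrt{\frac{20}{241} + \left(71 + 69\right)} = \sqrt{\frac{20}{241} + 140} = \sqrt{\frac{33760}{241}} = \frac{4 \sqrt{508510}}{241} \approx 11.836$)
$A \left(-17\right) = \frac{4 \sqrt{508510}}{241} \left(-17\right) = - \frac{68 \sqrt{508510}}{241}$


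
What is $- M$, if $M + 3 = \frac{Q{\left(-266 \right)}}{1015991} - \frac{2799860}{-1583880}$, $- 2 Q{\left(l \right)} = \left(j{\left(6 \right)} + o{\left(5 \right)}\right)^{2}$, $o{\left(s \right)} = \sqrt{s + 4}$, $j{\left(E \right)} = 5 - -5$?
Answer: $\frac{49578118796}{40230195627} \approx 1.2324$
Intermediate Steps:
$j{\left(E \right)} = 10$ ($j{\left(E \right)} = 5 + 5 = 10$)
$o{\left(s \right)} = \sqrt{4 + s}$
$Q{\left(l \right)} = - \frac{169}{2}$ ($Q{\left(l \right)} = - \frac{\left(10 + \sqrt{4 + 5}\right)^{2}}{2} = - \frac{\left(10 + \sqrt{9}\right)^{2}}{2} = - \frac{\left(10 + 3\right)^{2}}{2} = - \frac{13^{2}}{2} = \left(- \frac{1}{2}\right) 169 = - \frac{169}{2}$)
$M = - \frac{49578118796}{40230195627}$ ($M = -3 - \left(- \frac{139993}{79194} + \frac{169}{2031982}\right) = -3 - - \frac{71112468085}{40230195627} = -3 + \left(- \frac{169}{2031982} + \frac{139993}{79194}\right) = -3 + \frac{71112468085}{40230195627} = - \frac{49578118796}{40230195627} \approx -1.2324$)
$- M = \left(-1\right) \left(- \frac{49578118796}{40230195627}\right) = \frac{49578118796}{40230195627}$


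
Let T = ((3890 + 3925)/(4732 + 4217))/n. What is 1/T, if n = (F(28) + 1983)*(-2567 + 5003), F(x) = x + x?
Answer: 14816572932/2605 ≈ 5.6877e+6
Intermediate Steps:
F(x) = 2*x
n = 4967004 (n = (2*28 + 1983)*(-2567 + 5003) = (56 + 1983)*2436 = 2039*2436 = 4967004)
T = 2605/14816572932 (T = ((3890 + 3925)/(4732 + 4217))/4967004 = (7815/8949)*(1/4967004) = (7815*(1/8949))*(1/4967004) = (2605/2983)*(1/4967004) = 2605/14816572932 ≈ 1.7582e-7)
1/T = 1/(2605/14816572932) = 14816572932/2605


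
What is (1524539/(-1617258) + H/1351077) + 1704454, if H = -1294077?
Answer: 1241432054531047265/728346695622 ≈ 1.7045e+6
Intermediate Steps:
(1524539/(-1617258) + H/1351077) + 1704454 = (1524539/(-1617258) - 1294077/1351077) + 1704454 = (1524539*(-1/1617258) - 1294077*1/1351077) + 1704454 = (-1524539/1617258 - 431359/450359) + 1704454 = -1384208653123/728346695622 + 1704454 = 1241432054531047265/728346695622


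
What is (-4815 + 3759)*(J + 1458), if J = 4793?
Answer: -6601056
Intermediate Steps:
(-4815 + 3759)*(J + 1458) = (-4815 + 3759)*(4793 + 1458) = -1056*6251 = -6601056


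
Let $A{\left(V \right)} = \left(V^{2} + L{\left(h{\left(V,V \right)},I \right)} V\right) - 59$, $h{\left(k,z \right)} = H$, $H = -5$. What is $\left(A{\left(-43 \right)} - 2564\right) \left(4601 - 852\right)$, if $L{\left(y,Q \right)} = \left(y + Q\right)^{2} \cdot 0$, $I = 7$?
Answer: $-2901726$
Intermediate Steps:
$h{\left(k,z \right)} = -5$
$L{\left(y,Q \right)} = 0$ ($L{\left(y,Q \right)} = \left(Q + y\right)^{2} \cdot 0 = 0$)
$A{\left(V \right)} = -59 + V^{2}$ ($A{\left(V \right)} = \left(V^{2} + 0 V\right) - 59 = \left(V^{2} + 0\right) - 59 = V^{2} - 59 = -59 + V^{2}$)
$\left(A{\left(-43 \right)} - 2564\right) \left(4601 - 852\right) = \left(\left(-59 + \left(-43\right)^{2}\right) - 2564\right) \left(4601 - 852\right) = \left(\left(-59 + 1849\right) - 2564\right) 3749 = \left(1790 - 2564\right) 3749 = \left(-774\right) 3749 = -2901726$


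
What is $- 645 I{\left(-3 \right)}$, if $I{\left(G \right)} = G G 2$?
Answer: $-11610$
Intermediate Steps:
$I{\left(G \right)} = 2 G^{2}$ ($I{\left(G \right)} = G^{2} \cdot 2 = 2 G^{2}$)
$- 645 I{\left(-3 \right)} = - 645 \cdot 2 \left(-3\right)^{2} = - 645 \cdot 2 \cdot 9 = \left(-645\right) 18 = -11610$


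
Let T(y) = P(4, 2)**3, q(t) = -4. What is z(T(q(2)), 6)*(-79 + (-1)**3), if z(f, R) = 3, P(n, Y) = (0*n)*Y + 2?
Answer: -240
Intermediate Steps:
P(n, Y) = 2 (P(n, Y) = 0*Y + 2 = 0 + 2 = 2)
T(y) = 8 (T(y) = 2**3 = 8)
z(T(q(2)), 6)*(-79 + (-1)**3) = 3*(-79 + (-1)**3) = 3*(-79 - 1) = 3*(-80) = -240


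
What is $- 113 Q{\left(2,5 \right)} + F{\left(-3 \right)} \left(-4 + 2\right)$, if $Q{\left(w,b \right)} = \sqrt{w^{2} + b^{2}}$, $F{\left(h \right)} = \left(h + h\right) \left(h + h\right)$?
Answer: $-72 - 113 \sqrt{29} \approx -680.52$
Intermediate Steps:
$F{\left(h \right)} = 4 h^{2}$ ($F{\left(h \right)} = 2 h 2 h = 4 h^{2}$)
$Q{\left(w,b \right)} = \sqrt{b^{2} + w^{2}}$
$- 113 Q{\left(2,5 \right)} + F{\left(-3 \right)} \left(-4 + 2\right) = - 113 \sqrt{5^{2} + 2^{2}} + 4 \left(-3\right)^{2} \left(-4 + 2\right) = - 113 \sqrt{25 + 4} + 4 \cdot 9 \left(-2\right) = - 113 \sqrt{29} + 36 \left(-2\right) = - 113 \sqrt{29} - 72 = -72 - 113 \sqrt{29}$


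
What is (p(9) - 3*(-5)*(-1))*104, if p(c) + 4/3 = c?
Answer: -2288/3 ≈ -762.67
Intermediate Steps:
p(c) = -4/3 + c
(p(9) - 3*(-5)*(-1))*104 = ((-4/3 + 9) - 3*(-5)*(-1))*104 = (23/3 + 15*(-1))*104 = (23/3 - 15)*104 = -22/3*104 = -2288/3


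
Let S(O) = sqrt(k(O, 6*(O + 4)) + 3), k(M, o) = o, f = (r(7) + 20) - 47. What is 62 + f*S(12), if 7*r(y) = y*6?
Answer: 62 - 63*sqrt(11) ≈ -146.95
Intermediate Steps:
r(y) = 6*y/7 (r(y) = (y*6)/7 = (6*y)/7 = 6*y/7)
f = -21 (f = ((6/7)*7 + 20) - 47 = (6 + 20) - 47 = 26 - 47 = -21)
S(O) = sqrt(27 + 6*O) (S(O) = sqrt(6*(O + 4) + 3) = sqrt(6*(4 + O) + 3) = sqrt((24 + 6*O) + 3) = sqrt(27 + 6*O))
62 + f*S(12) = 62 - 21*sqrt(27 + 6*12) = 62 - 21*sqrt(27 + 72) = 62 - 63*sqrt(11)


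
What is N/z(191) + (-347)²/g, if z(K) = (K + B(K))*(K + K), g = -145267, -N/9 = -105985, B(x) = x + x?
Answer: 37403087527/10598970854 ≈ 3.5289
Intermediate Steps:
B(x) = 2*x
N = 953865 (N = -9*(-105985) = 953865)
z(K) = 6*K² (z(K) = (K + 2*K)*(K + K) = (3*K)*(2*K) = 6*K²)
N/z(191) + (-347)²/g = 953865/((6*191²)) + (-347)²/(-145267) = 953865/((6*36481)) + 120409*(-1/145267) = 953865/218886 - 120409/145267 = 953865*(1/218886) - 120409/145267 = 317955/72962 - 120409/145267 = 37403087527/10598970854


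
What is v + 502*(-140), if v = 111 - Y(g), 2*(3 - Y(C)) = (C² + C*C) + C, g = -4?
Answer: -70158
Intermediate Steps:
Y(C) = 3 - C² - C/2 (Y(C) = 3 - ((C² + C*C) + C)/2 = 3 - ((C² + C²) + C)/2 = 3 - (2*C² + C)/2 = 3 - (C + 2*C²)/2 = 3 + (-C² - C/2) = 3 - C² - C/2)
v = 122 (v = 111 - (3 - 1*(-4)² - ½*(-4)) = 111 - (3 - 1*16 + 2) = 111 - (3 - 16 + 2) = 111 - 1*(-11) = 111 + 11 = 122)
v + 502*(-140) = 122 + 502*(-140) = 122 - 70280 = -70158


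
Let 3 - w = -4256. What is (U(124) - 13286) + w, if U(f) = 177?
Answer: -8850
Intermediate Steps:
w = 4259 (w = 3 - 1*(-4256) = 3 + 4256 = 4259)
(U(124) - 13286) + w = (177 - 13286) + 4259 = -13109 + 4259 = -8850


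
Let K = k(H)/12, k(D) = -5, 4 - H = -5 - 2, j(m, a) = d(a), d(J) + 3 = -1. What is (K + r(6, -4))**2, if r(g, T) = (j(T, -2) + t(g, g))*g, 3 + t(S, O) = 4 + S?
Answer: 44521/144 ≈ 309.17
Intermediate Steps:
d(J) = -4 (d(J) = -3 - 1 = -4)
j(m, a) = -4
t(S, O) = 1 + S (t(S, O) = -3 + (4 + S) = 1 + S)
H = 11 (H = 4 - (-5 - 2) = 4 - 1*(-7) = 4 + 7 = 11)
K = -5/12 ≈ -0.41667
r(g, T) = g*(-3 + g) (r(g, T) = (-4 + (1 + g))*g = (-3 + g)*g = g*(-3 + g))
(K + r(6, -4))**2 = (-5/12 + 6*(-3 + 6))**2 = (-5/12 + 6*3)**2 = (-5/12 + 18)**2 = (211/12)**2 = 44521/144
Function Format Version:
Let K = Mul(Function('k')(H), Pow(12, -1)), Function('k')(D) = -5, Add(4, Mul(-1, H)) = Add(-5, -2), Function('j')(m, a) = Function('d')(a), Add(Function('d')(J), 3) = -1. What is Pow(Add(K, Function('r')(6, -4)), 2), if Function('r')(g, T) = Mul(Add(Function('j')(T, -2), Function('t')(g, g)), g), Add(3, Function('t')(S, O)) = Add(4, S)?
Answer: Rational(44521, 144) ≈ 309.17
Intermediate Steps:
Function('d')(J) = -4 (Function('d')(J) = Add(-3, -1) = -4)
Function('j')(m, a) = -4
Function('t')(S, O) = Add(1, S) (Function('t')(S, O) = Add(-3, Add(4, S)) = Add(1, S))
H = 11 (H = Add(4, Mul(-1, Add(-5, -2))) = Add(4, Mul(-1, -7)) = Add(4, 7) = 11)
K = Rational(-5, 12) (K = Mul(-5, Pow(12, -1)) = Mul(-5, Rational(1, 12)) = Rational(-5, 12) ≈ -0.41667)
Function('r')(g, T) = Mul(g, Add(-3, g)) (Function('r')(g, T) = Mul(Add(-4, Add(1, g)), g) = Mul(Add(-3, g), g) = Mul(g, Add(-3, g)))
Pow(Add(K, Function('r')(6, -4)), 2) = Pow(Add(Rational(-5, 12), Mul(6, Add(-3, 6))), 2) = Pow(Add(Rational(-5, 12), Mul(6, 3)), 2) = Pow(Add(Rational(-5, 12), 18), 2) = Pow(Rational(211, 12), 2) = Rational(44521, 144)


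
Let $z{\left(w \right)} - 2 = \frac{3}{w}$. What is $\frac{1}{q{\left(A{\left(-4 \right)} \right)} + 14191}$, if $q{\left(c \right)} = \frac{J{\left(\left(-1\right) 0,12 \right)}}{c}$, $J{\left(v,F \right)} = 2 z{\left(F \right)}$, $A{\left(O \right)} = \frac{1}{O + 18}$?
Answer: $\frac{1}{14254} \approx 7.0156 \cdot 10^{-5}$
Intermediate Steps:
$z{\left(w \right)} = 2 + \frac{3}{w}$
$A{\left(O \right)} = \frac{1}{18 + O}$
$J{\left(v,F \right)} = 4 + \frac{6}{F}$ ($J{\left(v,F \right)} = 2 \left(2 + \frac{3}{F}\right) = 4 + \frac{6}{F}$)
$q{\left(c \right)} = \frac{9}{2 c}$ ($q{\left(c \right)} = \frac{4 + \frac{6}{12}}{c} = \frac{4 + 6 \cdot \frac{1}{12}}{c} = \frac{4 + \frac{1}{2}}{c} = \frac{9}{2 c}$)
$\frac{1}{q{\left(A{\left(-4 \right)} \right)} + 14191} = \frac{1}{\frac{9}{2 \frac{1}{18 - 4}} + 14191} = \frac{1}{\frac{9}{2 \cdot \frac{1}{14}} + 14191} = \frac{1}{\frac{9 \frac{1}{\frac{1}{14}}}{2} + 14191} = \frac{1}{\frac{9}{2} \cdot 14 + 14191} = \frac{1}{63 + 14191} = \frac{1}{14254}$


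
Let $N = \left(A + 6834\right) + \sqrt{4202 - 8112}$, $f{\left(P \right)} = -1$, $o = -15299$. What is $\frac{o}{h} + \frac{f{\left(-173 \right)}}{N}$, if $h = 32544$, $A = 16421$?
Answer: $\frac{- 15299 \sqrt{3910} + 355810789 i}{32544 \left(\sqrt{3910} - 23255 i\right)} \approx -0.47015 + 1.1563 \cdot 10^{-7} i$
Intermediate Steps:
$N = 23255 + i \sqrt{3910}$ ($N = \left(16421 + 6834\right) + \sqrt{4202 - 8112} = 23255 + \sqrt{-3910} = 23255 + i \sqrt{3910} \approx 23255.0 + 62.53 i$)
$\frac{o}{h} + \frac{f{\left(-173 \right)}}{N} = - \frac{15299}{32544} - \frac{1}{23255 + i \sqrt{3910}}$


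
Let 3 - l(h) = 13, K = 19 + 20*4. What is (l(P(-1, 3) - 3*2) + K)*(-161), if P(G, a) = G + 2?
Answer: -14329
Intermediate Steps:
P(G, a) = 2 + G
K = 99 (K = 19 + 80 = 99)
l(h) = -10 (l(h) = 3 - 1*13 = 3 - 13 = -10)
(l(P(-1, 3) - 3*2) + K)*(-161) = (-10 + 99)*(-161) = 89*(-161) = -14329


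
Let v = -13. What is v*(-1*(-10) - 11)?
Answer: 13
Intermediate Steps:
v*(-1*(-10) - 11) = -13*(-1*(-10) - 11) = -13*(10 - 11) = -13*(-1) = 13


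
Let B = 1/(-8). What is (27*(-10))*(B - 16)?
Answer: 17415/4 ≈ 4353.8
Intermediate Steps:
B = -⅛ ≈ -0.12500
(27*(-10))*(B - 16) = (27*(-10))*(-⅛ - 16) = -270*(-129/8) = 17415/4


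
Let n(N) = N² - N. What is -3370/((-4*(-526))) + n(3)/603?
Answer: -336581/211452 ≈ -1.5918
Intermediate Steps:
-3370/((-4*(-526))) + n(3)/603 = -3370/((-4*(-526))) + (3*(-1 + 3))/603 = -3370/2104 + (3*2)*(1/603) = -3370*1/2104 + 6*(1/603) = -1685/1052 + 2/201 = -336581/211452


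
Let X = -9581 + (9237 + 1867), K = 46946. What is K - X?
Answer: 45423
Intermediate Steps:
X = 1523 (X = -9581 + 11104 = 1523)
K - X = 46946 - 1*1523 = 46946 - 1523 = 45423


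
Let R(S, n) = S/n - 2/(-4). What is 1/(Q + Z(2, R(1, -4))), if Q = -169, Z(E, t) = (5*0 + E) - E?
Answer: -1/169 ≈ -0.0059172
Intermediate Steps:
R(S, n) = ½ + S/n (R(S, n) = S/n - 2*(-¼) = S/n + ½ = ½ + S/n)
Z(E, t) = 0 (Z(E, t) = (0 + E) - E = E - E = 0)
1/(Q + Z(2, R(1, -4))) = 1/(-169 + 0) = 1/(-169) = -1/169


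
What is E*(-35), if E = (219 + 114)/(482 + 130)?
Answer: -1295/68 ≈ -19.044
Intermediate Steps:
E = 37/68 (E = 333/612 = 333*(1/612) = 37/68 ≈ 0.54412)
E*(-35) = (37/68)*(-35) = -1295/68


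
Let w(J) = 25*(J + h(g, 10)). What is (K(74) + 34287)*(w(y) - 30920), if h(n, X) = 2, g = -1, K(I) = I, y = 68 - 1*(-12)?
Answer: -992002070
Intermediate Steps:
y = 80 (y = 68 + 12 = 80)
w(J) = 50 + 25*J (w(J) = 25*(J + 2) = 25*(2 + J) = 50 + 25*J)
(K(74) + 34287)*(w(y) - 30920) = (74 + 34287)*((50 + 25*80) - 30920) = 34361*((50 + 2000) - 30920) = 34361*(2050 - 30920) = 34361*(-28870) = -992002070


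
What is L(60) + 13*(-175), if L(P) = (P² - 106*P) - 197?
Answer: -5232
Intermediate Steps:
L(P) = -197 + P² - 106*P
L(60) + 13*(-175) = (-197 + 60² - 106*60) + 13*(-175) = (-197 + 3600 - 6360) - 2275 = -2957 - 2275 = -5232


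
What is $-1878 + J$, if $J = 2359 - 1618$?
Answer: $-1137$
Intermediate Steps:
$J = 741$ ($J = 2359 - 1618 = 741$)
$-1878 + J = -1878 + 741 = -1137$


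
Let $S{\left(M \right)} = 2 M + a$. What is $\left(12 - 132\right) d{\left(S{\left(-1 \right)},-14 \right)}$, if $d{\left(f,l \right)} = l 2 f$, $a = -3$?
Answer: $-16800$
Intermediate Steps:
$S{\left(M \right)} = -3 + 2 M$ ($S{\left(M \right)} = 2 M - 3 = -3 + 2 M$)
$d{\left(f,l \right)} = 2 f l$ ($d{\left(f,l \right)} = 2 l f = 2 f l$)
$\left(12 - 132\right) d{\left(S{\left(-1 \right)},-14 \right)} = \left(12 - 132\right) 2 \left(-3 + 2 \left(-1\right)\right) \left(-14\right) = \left(12 - 132\right) 2 \left(-3 - 2\right) \left(-14\right) = - 120 \cdot 2 \left(-5\right) \left(-14\right) = \left(-120\right) 140 = -16800$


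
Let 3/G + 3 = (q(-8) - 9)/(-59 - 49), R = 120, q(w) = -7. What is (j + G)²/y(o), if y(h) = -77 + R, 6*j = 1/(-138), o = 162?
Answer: 4508451025/174787584048 ≈ 0.025794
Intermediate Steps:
j = -1/828 (j = (⅙)/(-138) = (⅙)*(-1/138) = -1/828 ≈ -0.0012077)
y(h) = 43 (y(h) = -77 + 120 = 43)
G = -81/77 (G = 3/(-3 + (-7 - 9)/(-59 - 49)) = 3/(-3 - 16/(-108)) = 3/(-3 - 16*(-1/108)) = 3/(-3 + 4/27) = 3/(-77/27) = 3*(-27/77) = -81/77 ≈ -1.0519)
(j + G)²/y(o) = (-1/828 - 81/77)²/43 = (-67145/63756)²*(1/43) = (4508451025/4064827536)*(1/43) = 4508451025/174787584048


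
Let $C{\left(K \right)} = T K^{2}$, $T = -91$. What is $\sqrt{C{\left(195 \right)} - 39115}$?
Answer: $i \sqrt{3499390} \approx 1870.7 i$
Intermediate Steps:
$C{\left(K \right)} = - 91 K^{2}$
$\sqrt{C{\left(195 \right)} - 39115} = \sqrt{- 91 \cdot 195^{2} - 39115} = \sqrt{\left(-91\right) 38025 - 39115} = \sqrt{-3460275 - 39115} = \sqrt{-3499390} = i \sqrt{3499390}$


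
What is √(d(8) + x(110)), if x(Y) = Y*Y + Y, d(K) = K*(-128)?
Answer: √11186 ≈ 105.76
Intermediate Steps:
d(K) = -128*K
x(Y) = Y + Y² (x(Y) = Y² + Y = Y + Y²)
√(d(8) + x(110)) = √(-128*8 + 110*(1 + 110)) = √(-1024 + 110*111) = √(-1024 + 12210) = √11186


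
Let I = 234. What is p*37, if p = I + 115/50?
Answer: 87431/10 ≈ 8743.1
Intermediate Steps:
p = 2363/10 (p = 234 + 115/50 = 234 + 115*(1/50) = 234 + 23/10 = 2363/10 ≈ 236.30)
p*37 = (2363/10)*37 = 87431/10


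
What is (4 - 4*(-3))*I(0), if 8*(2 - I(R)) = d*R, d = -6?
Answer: 32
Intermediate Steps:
I(R) = 2 + 3*R/4 (I(R) = 2 - (-3)*R/4 = 2 + 3*R/4)
(4 - 4*(-3))*I(0) = (4 - 4*(-3))*(2 + (3/4)*0) = (4 + 12)*(2 + 0) = 16*2 = 32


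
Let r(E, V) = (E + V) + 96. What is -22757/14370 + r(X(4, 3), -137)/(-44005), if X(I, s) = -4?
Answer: -200155027/126470370 ≈ -1.5826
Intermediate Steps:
r(E, V) = 96 + E + V
-22757/14370 + r(X(4, 3), -137)/(-44005) = -22757/14370 + (96 - 4 - 137)/(-44005) = -22757*1/14370 - 45*(-1/44005) = -22757/14370 + 9/8801 = -200155027/126470370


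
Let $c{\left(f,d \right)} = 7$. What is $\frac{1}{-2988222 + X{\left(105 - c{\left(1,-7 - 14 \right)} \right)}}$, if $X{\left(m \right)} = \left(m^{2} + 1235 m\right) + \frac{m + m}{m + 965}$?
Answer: $- \frac{1063}{3037615848} \approx -3.4995 \cdot 10^{-7}$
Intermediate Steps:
$X{\left(m \right)} = m^{2} + 1235 m + \frac{2 m}{965 + m}$ ($X{\left(m \right)} = \left(m^{2} + 1235 m\right) + \frac{2 m}{965 + m} = m^{2} + 1235 m + \frac{2 m}{965 + m}$)
$\frac{1}{-2988222 + X{\left(105 - c{\left(1,-7 - 14 \right)} \right)}} = \frac{1}{-2988222 + \frac{\left(105 - 7\right) \left(1191777 + \left(105 - 7\right)^{2} + 2200 \left(105 - 7\right)\right)}{965 + \left(105 - 7\right)}} = \frac{1}{-2988222 + \frac{98 \left(1191777 + 98^{2} + 2200 \cdot 98\right)}{965 + 98}} = \frac{1}{-2988222 + \frac{98 \left(1191777 + 9604 + 215600\right)}{1063}} = \frac{1}{-2988222 + 98 \cdot \frac{1}{1063} \cdot 1416981} = \frac{1}{-2988222 + \frac{138864138}{1063}} = \frac{1}{- \frac{3037615848}{1063}} = - \frac{1063}{3037615848}$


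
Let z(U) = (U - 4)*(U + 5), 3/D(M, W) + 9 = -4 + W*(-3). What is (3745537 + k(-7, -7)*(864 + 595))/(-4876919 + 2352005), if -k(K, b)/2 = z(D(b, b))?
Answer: -121676557/80797248 ≈ -1.5059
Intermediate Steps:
D(M, W) = 3/(-13 - 3*W) (D(M, W) = 3/(-9 + (-4 + W*(-3))) = 3/(-9 + (-4 - 3*W)) = 3/(-13 - 3*W))
z(U) = (-4 + U)*(5 + U)
k(K, b) = 40 - 18/(13 + 3*b)² + 6/(13 + 3*b) (k(K, b) = -2*(-20 - 3/(13 + 3*b) + (-3/(13 + 3*b))²) = -2*(-20 - 3/(13 + 3*b) + 9/(13 + 3*b)²) = 40 - 18/(13 + 3*b)² + 6/(13 + 3*b))
(3745537 + k(-7, -7)*(864 + 595))/(-4876919 + 2352005) = (3745537 + (2*(3410 + 180*(-7)² + 1569*(-7))/(169 + 9*(-7)² + 78*(-7)))*(864 + 595))/(-4876919 + 2352005) = (3745537 + (2*(3410 + 180*49 - 10983)/(169 + 9*49 - 546))*1459)/(-2524914) = (3745537 + (2*(3410 + 8820 - 10983)/(169 + 441 - 546))*1459)*(-1/2524914) = (3745537 + (2*1247/64)*1459)*(-1/2524914) = (3745537 + (2*(1/64)*1247)*1459)*(-1/2524914) = (3745537 + (1247/32)*1459)*(-1/2524914) = (3745537 + 1819373/32)*(-1/2524914) = (121676557/32)*(-1/2524914) = -121676557/80797248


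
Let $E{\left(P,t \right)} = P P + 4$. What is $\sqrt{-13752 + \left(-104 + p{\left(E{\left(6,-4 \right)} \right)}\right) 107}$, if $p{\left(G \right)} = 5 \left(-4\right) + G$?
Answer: $2 i \sqrt{5685} \approx 150.8 i$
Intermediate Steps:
$E{\left(P,t \right)} = 4 + P^{2}$ ($E{\left(P,t \right)} = P^{2} + 4 = 4 + P^{2}$)
$p{\left(G \right)} = -20 + G$
$\sqrt{-13752 + \left(-104 + p{\left(E{\left(6,-4 \right)} \right)}\right) 107} = \sqrt{-13752 + \left(-104 + \left(-20 + \left(4 + 6^{2}\right)\right)\right) 107} = \sqrt{-13752 + \left(-104 + \left(-20 + \left(4 + 36\right)\right)\right) 107} = \sqrt{-13752 + \left(-104 + \left(-20 + 40\right)\right) 107} = \sqrt{-13752 + \left(-104 + 20\right) 107} = \sqrt{-13752 - 8988} = \sqrt{-22740} = 2 i \sqrt{5685}$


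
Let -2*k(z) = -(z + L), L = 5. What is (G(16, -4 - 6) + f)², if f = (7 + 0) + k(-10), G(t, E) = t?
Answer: 1681/4 ≈ 420.25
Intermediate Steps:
k(z) = 5/2 + z/2 (k(z) = -(-1)*(z + 5)/2 = -(-1)*(5 + z)/2 = -(-5 - z)/2 = 5/2 + z/2)
f = 9/2 (f = (7 + 0) + (5/2 + (½)*(-10)) = 7 + (5/2 - 5) = 7 - 5/2 = 9/2 ≈ 4.5000)
(G(16, -4 - 6) + f)² = (16 + 9/2)² = (41/2)² = 1681/4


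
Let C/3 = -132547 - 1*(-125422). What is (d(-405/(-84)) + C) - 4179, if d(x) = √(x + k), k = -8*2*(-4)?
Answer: -25554 + √13489/14 ≈ -25546.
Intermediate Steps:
k = 64 (k = -16*(-4) = 64)
C = -21375 (C = 3*(-132547 - 1*(-125422)) = 3*(-132547 + 125422) = 3*(-7125) = -21375)
d(x) = √(64 + x) (d(x) = √(x + 64) = √(64 + x))
(d(-405/(-84)) + C) - 4179 = (√(64 - 405/(-84)) - 21375) - 4179 = (√(64 - 405*(-1/84)) - 21375) - 4179 = (√(64 + 135/28) - 21375) - 4179 = (√(1927/28) - 21375) - 4179 = (√13489/14 - 21375) - 4179 = (-21375 + √13489/14) - 4179 = -25554 + √13489/14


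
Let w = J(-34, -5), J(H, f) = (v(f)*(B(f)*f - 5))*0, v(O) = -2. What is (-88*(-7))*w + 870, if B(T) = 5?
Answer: 870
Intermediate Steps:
J(H, f) = 0 (J(H, f) = -2*(5*f - 5)*0 = -2*(-5 + 5*f)*0 = (10 - 10*f)*0 = 0)
w = 0
(-88*(-7))*w + 870 = -88*(-7)*0 + 870 = 616*0 + 870 = 0 + 870 = 870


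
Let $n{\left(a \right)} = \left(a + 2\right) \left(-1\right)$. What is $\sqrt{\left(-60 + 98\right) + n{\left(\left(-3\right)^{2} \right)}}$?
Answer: $3 \sqrt{3} \approx 5.1962$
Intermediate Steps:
$n{\left(a \right)} = -2 - a$ ($n{\left(a \right)} = \left(2 + a\right) \left(-1\right) = -2 - a$)
$\sqrt{\left(-60 + 98\right) + n{\left(\left(-3\right)^{2} \right)}} = \sqrt{\left(-60 + 98\right) - 11} = \sqrt{38 - 11} = \sqrt{27} = 3 \sqrt{3}$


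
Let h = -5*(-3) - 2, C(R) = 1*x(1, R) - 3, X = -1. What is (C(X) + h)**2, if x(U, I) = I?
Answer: 81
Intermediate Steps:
C(R) = -3 + R (C(R) = 1*R - 3 = R - 3 = -3 + R)
h = 13 (h = 15 - 2 = 13)
(C(X) + h)**2 = ((-3 - 1) + 13)**2 = (-4 + 13)**2 = 9**2 = 81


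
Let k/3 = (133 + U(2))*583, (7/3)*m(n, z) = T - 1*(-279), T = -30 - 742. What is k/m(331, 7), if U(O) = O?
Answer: -550935/493 ≈ -1117.5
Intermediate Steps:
T = -772
m(n, z) = -1479/7 (m(n, z) = 3*(-772 - 1*(-279))/7 = 3*(-772 + 279)/7 = (3/7)*(-493) = -1479/7)
k = 236115 (k = 3*((133 + 2)*583) = 3*(135*583) = 3*78705 = 236115)
k/m(331, 7) = 236115/(-1479/7) = 236115*(-7/1479) = -550935/493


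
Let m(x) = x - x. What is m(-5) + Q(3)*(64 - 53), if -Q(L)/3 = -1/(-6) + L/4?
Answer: -121/4 ≈ -30.250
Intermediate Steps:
m(x) = 0
Q(L) = -½ - 3*L/4 (Q(L) = -3*(-1/(-6) + L/4) = -3*(-1*(-⅙) + L*(¼)) = -3*(⅙ + L/4) = -½ - 3*L/4)
m(-5) + Q(3)*(64 - 53) = 0 + (-½ - ¾*3)*(64 - 53) = 0 + (-½ - 9/4)*11 = 0 - 11/4*11 = 0 - 121/4 = -121/4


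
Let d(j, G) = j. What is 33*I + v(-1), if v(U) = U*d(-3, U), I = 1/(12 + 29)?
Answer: 156/41 ≈ 3.8049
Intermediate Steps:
I = 1/41 ≈ 0.024390
v(U) = -3*U (v(U) = U*(-3) = -3*U)
33*I + v(-1) = 33*(1/41) - 3*(-1) = 33/41 + 3 = 156/41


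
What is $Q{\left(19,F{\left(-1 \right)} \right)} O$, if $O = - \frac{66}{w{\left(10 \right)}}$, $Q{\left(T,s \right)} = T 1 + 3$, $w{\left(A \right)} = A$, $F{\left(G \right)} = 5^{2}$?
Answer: $- \frac{726}{5} \approx -145.2$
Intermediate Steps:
$F{\left(G \right)} = 25$
$Q{\left(T,s \right)} = 3 + T$ ($Q{\left(T,s \right)} = T + 3 = 3 + T$)
$O = - \frac{33}{5}$ ($O = - \frac{66}{10} = \left(-66\right) \frac{1}{10} = - \frac{33}{5} \approx -6.6$)
$Q{\left(19,F{\left(-1 \right)} \right)} O = \left(3 + 19\right) \left(- \frac{33}{5}\right) = 22 \left(- \frac{33}{5}\right) = - \frac{726}{5}$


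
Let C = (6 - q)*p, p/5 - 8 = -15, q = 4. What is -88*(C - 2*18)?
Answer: 9328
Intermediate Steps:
p = -35 (p = 40 + 5*(-15) = 40 - 75 = -35)
C = -70 (C = (6 - 1*4)*(-35) = (6 - 4)*(-35) = 2*(-35) = -70)
-88*(C - 2*18) = -88*(-70 - 2*18) = -88*(-70 - 36) = -88*(-106) = 9328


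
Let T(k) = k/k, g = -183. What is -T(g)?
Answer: -1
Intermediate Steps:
T(k) = 1
-T(g) = -1*1 = -1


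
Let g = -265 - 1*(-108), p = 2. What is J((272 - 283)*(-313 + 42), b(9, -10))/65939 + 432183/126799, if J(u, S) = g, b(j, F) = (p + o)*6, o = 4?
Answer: 28477807394/8360999261 ≈ 3.4060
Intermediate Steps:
g = -157 (g = -265 + 108 = -157)
b(j, F) = 36 (b(j, F) = (2 + 4)*6 = 6*6 = 36)
J(u, S) = -157
J((272 - 283)*(-313 + 42), b(9, -10))/65939 + 432183/126799 = -157/65939 + 432183/126799 = 28477807394/8360999261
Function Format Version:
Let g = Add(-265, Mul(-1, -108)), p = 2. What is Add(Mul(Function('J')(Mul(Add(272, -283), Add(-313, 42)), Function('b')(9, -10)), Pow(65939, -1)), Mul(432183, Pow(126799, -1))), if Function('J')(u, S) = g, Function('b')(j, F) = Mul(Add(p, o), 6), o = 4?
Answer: Rational(28477807394, 8360999261) ≈ 3.4060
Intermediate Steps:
g = -157 (g = Add(-265, 108) = -157)
Function('b')(j, F) = 36 (Function('b')(j, F) = Mul(Add(2, 4), 6) = Mul(6, 6) = 36)
Function('J')(u, S) = -157
Add(Mul(Function('J')(Mul(Add(272, -283), Add(-313, 42)), Function('b')(9, -10)), Pow(65939, -1)), Mul(432183, Pow(126799, -1))) = Add(Mul(-157, Pow(65939, -1)), Mul(432183, Pow(126799, -1))) = Add(Mul(-157, Rational(1, 65939)), Mul(432183, Rational(1, 126799))) = Add(Rational(-157, 65939), Rational(432183, 126799)) = Rational(28477807394, 8360999261)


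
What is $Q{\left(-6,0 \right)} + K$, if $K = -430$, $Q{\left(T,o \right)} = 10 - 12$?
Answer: $-432$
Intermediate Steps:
$Q{\left(T,o \right)} = -2$ ($Q{\left(T,o \right)} = 10 - 12 = -2$)
$Q{\left(-6,0 \right)} + K = -2 - 430 = -432$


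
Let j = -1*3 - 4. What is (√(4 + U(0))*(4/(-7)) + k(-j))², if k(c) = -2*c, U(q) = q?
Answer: 11236/49 ≈ 229.31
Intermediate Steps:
j = -7 (j = -3 - 4 = -7)
(√(4 + U(0))*(4/(-7)) + k(-j))² = (√(4 + 0)*(4/(-7)) - (-2)*(-7))² = (√4*(4*(-⅐)) - 2*7)² = (2*(-4/7) - 14)² = (-8/7 - 14)² = (-106/7)² = 11236/49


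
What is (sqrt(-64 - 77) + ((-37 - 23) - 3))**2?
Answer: (63 - I*sqrt(141))**2 ≈ 3828.0 - 1496.2*I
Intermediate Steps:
(sqrt(-64 - 77) + ((-37 - 23) - 3))**2 = (sqrt(-141) + (-60 - 3))**2 = (I*sqrt(141) - 63)**2 = (-63 + I*sqrt(141))**2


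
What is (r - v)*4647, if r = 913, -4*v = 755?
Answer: 20479329/4 ≈ 5.1198e+6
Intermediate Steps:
v = -755/4 (v = -1/4*755 = -755/4 ≈ -188.75)
(r - v)*4647 = (913 - 1*(-755/4))*4647 = (913 + 755/4)*4647 = (4407/4)*4647 = 20479329/4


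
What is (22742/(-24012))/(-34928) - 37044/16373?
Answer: -2219150149087/980849283552 ≈ -2.2625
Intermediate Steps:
(22742/(-24012))/(-34928) - 37044/16373 = (22742*(-1/24012))*(-1/34928) - 37044*1/16373 = -11371/12006*(-1/34928) - 5292/2339 = 11371/419345568 - 5292/2339 = -2219150149087/980849283552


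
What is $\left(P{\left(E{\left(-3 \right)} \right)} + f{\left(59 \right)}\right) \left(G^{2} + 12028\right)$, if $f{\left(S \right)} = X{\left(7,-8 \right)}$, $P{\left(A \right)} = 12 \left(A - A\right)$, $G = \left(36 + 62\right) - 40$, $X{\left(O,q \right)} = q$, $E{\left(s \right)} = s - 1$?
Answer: $-123136$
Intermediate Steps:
$E{\left(s \right)} = -1 + s$ ($E{\left(s \right)} = s - 1 = -1 + s$)
$G = 58$ ($G = 98 - 40 = 58$)
$P{\left(A \right)} = 0$ ($P{\left(A \right)} = 12 \cdot 0 = 0$)
$f{\left(S \right)} = -8$
$\left(P{\left(E{\left(-3 \right)} \right)} + f{\left(59 \right)}\right) \left(G^{2} + 12028\right) = \left(0 - 8\right) \left(58^{2} + 12028\right) = - 8 \left(3364 + 12028\right) = \left(-8\right) 15392 = -123136$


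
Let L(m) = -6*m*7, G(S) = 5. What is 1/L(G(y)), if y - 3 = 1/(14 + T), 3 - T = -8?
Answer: -1/210 ≈ -0.0047619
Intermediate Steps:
T = 11 (T = 3 - 1*(-8) = 3 + 8 = 11)
y = 76/25 (y = 3 + 1/(14 + 11) = 3 + 1/25 = 76/25 ≈ 3.0400)
L(m) = -42*m
1/L(G(y)) = 1/(-42*5) = 1/(-210) = -1/210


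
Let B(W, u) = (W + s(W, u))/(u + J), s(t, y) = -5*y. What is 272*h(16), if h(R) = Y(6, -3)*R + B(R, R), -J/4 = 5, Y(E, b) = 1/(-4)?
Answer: 3264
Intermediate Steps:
Y(E, b) = -¼ (Y(E, b) = 1*(-¼) = -¼)
J = -20 (J = -4*5 = -20)
B(W, u) = (W - 5*u)/(-20 + u) (B(W, u) = (W - 5*u)/(u - 20) = (W - 5*u)/(-20 + u))
h(R) = -R/4 - 4*R/(-20 + R) (h(R) = -R/4 + (R - 5*R)/(-20 + R) = -R/4 + (-4*R)/(-20 + R) = -R/4 - 4*R/(-20 + R))
272*h(16) = 272*((¼)*16*(4 - 1*16)/(-20 + 16)) = 272*((¼)*16*(4 - 16)/(-4)) = 272*((¼)*16*(-¼)*(-12)) = 272*12 = 3264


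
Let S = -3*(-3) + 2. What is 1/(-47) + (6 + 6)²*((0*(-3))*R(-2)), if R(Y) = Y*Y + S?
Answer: -1/47 ≈ -0.021277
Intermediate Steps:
S = 11 (S = 9 + 2 = 11)
R(Y) = 11 + Y² (R(Y) = Y*Y + 11 = Y² + 11 = 11 + Y²)
1/(-47) + (6 + 6)²*((0*(-3))*R(-2)) = 1/(-47) + (6 + 6)²*((0*(-3))*(11 + (-2)²)) = -1/47 + 12²*(0*(11 + 4)) = -1/47 + 144*(0*15) = -1/47 + 144*0 = -1/47 + 0 = -1/47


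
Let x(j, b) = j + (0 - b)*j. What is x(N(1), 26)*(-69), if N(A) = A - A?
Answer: 0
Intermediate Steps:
N(A) = 0
x(j, b) = j - b*j (x(j, b) = j + (-b)*j = j - b*j)
x(N(1), 26)*(-69) = (0*(1 - 1*26))*(-69) = (0*(1 - 26))*(-69) = (0*(-25))*(-69) = 0*(-69) = 0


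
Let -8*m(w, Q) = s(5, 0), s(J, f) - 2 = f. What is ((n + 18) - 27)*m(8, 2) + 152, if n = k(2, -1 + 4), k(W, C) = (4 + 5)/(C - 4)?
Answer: 313/2 ≈ 156.50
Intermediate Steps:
s(J, f) = 2 + f
m(w, Q) = -¼ (m(w, Q) = -(2 + 0)/8 = -⅛*2 = -¼)
k(W, C) = 9/(-4 + C)
n = -9 (n = 9/(-4 + (-1 + 4)) = 9/(-4 + 3) = 9/(-1) = 9*(-1) = -9)
((n + 18) - 27)*m(8, 2) + 152 = ((-9 + 18) - 27)*(-¼) + 152 = (9 - 27)*(-¼) + 152 = -18*(-¼) + 152 = 9/2 + 152 = 313/2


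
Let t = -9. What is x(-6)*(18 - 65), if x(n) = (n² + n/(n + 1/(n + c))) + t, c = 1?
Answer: -40749/31 ≈ -1314.5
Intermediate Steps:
x(n) = -9 + n² + n/(n + 1/(1 + n)) (x(n) = (n² + n/(n + 1/(n + 1))) - 9 = (n² + n/(n + 1/(1 + n))) - 9 = -9 + n² + n/(n + 1/(1 + n)))
x(-6)*(18 - 65) = ((-9 + (-6)³ + (-6)⁴ - 8*(-6) - 7*(-6)²)/(1 - 6 + (-6)²))*(18 - 65) = ((-9 - 216 + 1296 + 48 - 7*36)/(1 - 6 + 36))*(-47) = ((-9 - 216 + 1296 + 48 - 252)/31)*(-47) = ((1/31)*867)*(-47) = (867/31)*(-47) = -40749/31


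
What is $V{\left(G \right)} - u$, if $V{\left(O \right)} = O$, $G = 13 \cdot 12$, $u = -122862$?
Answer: $123018$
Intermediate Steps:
$G = 156$
$V{\left(G \right)} - u = 156 - -122862 = 156 + 122862 = 123018$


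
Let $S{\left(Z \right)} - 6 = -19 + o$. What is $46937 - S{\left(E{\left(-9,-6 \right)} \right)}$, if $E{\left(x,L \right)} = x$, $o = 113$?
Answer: $46837$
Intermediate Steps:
$S{\left(Z \right)} = 100$ ($S{\left(Z \right)} = 6 + \left(-19 + 113\right) = 6 + 94 = 100$)
$46937 - S{\left(E{\left(-9,-6 \right)} \right)} = 46937 - 100 = 46837$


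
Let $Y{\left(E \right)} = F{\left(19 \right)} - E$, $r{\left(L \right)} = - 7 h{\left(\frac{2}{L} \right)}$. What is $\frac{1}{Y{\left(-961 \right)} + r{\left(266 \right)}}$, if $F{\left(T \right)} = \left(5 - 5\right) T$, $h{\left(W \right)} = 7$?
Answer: $\frac{1}{912} \approx 0.0010965$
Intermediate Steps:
$F{\left(T \right)} = 0$ ($F{\left(T \right)} = 0 T = 0$)
$r{\left(L \right)} = -49$ ($r{\left(L \right)} = \left(-7\right) 7 = -49$)
$Y{\left(E \right)} = - E$ ($Y{\left(E \right)} = 0 - E = - E$)
$\frac{1}{Y{\left(-961 \right)} + r{\left(266 \right)}} = \frac{1}{\left(-1\right) \left(-961\right) - 49} = \frac{1}{961 - 49} = \frac{1}{912}$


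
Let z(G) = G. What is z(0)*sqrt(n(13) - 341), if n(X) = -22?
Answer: 0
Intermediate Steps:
z(0)*sqrt(n(13) - 341) = 0*sqrt(-22 - 341) = 0*sqrt(-363) = 0*(11*I*sqrt(3)) = 0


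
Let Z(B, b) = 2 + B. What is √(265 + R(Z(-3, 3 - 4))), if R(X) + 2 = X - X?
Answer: √263 ≈ 16.217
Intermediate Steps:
R(X) = -2 (R(X) = -2 + (X - X) = -2 + 0 = -2)
√(265 + R(Z(-3, 3 - 4))) = √(265 - 2) = √263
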